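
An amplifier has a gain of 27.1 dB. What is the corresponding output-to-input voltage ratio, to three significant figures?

22.6

Voltage ratio = 10^(dB/20).
10^(27.1/20) = 10^(1.355) = 22.6.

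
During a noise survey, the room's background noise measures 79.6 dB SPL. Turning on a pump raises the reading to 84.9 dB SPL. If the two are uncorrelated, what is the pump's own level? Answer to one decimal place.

83.4 dB SPL

Remove the background by subtracting linear intensities:
L_src = 10·log₁₀(10^(84.9/10) − 10^(79.6/10)) = 10·log₁₀(217800000) = 83.4 dB SPL.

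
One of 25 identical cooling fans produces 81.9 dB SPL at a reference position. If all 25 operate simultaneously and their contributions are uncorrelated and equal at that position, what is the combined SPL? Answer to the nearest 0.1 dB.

95.9 dB SPL

25 equal incoherent sources raise the level by 10·log₁₀(25) = 13.98 dB.
L_total = 81.9 + 13.98 = 95.9 dB SPL.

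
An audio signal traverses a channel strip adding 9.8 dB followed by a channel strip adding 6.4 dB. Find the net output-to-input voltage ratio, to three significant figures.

Net gain = 9.8 + 6.4 = 16.2 dB.
Voltage ratio = 10^(16.2/20) = 6.46.

6.46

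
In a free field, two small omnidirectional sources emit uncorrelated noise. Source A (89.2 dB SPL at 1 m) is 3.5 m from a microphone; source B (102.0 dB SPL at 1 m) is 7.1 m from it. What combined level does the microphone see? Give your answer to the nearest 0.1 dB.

At the listener: L_A = 89.2 − 20·log₁₀(3.5) = 78.32 dB; L_B = 102.0 − 20·log₁₀(7.1) = 84.97 dB.
Combined: 10·log₁₀(10^(78.32/10)+10^(84.97/10)) = 85.8 dB SPL.

85.8 dB SPL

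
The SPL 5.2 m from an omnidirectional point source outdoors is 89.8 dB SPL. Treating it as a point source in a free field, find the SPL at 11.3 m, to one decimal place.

83.1 dB SPL

For a point source in a free field, ΔL = −20·log₁₀(d₂/d₁).
ΔL = −20·log₁₀(11.3/5.2) = -6.74 dB, so L₂ = 89.8 + (-6.74) = 83.1 dB SPL.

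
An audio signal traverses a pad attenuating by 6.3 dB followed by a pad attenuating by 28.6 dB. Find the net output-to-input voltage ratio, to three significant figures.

0.0180

Net gain = (−6.3) + (−28.6) = -34.9 dB.
Voltage ratio = 10^(-34.9/20) = 0.0180.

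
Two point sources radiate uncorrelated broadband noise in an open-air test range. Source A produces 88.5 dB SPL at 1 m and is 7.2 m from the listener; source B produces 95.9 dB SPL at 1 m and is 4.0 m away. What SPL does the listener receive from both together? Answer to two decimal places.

At the listener: L_A = 88.5 − 20·log₁₀(7.2) = 71.353 dB; L_B = 95.9 − 20·log₁₀(4.0) = 83.859 dB.
Combined: 10·log₁₀(10^(71.353/10)+10^(83.859/10)) = 84.10 dB SPL.

84.10 dB SPL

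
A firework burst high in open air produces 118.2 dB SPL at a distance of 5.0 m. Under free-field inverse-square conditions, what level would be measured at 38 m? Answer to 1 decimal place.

Free-field point source: level drops by 20·log₁₀ of the distance ratio.
ΔL = −20·log₁₀(38/5.0) = -17.62 dB, so L₂ = 118.2 + (-17.62) = 100.6 dB SPL.

100.6 dB SPL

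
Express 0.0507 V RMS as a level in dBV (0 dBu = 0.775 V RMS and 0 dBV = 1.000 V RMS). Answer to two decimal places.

-25.90 dBV

dBV = 20·log₁₀(V / 1.000 V).
20·log₁₀(0.0507/1.000) = -25.90 dBV.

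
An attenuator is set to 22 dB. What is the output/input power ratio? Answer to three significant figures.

Power ratio = 10^(dB/10).
10^(-22/10) = 10^(-2.200) = 0.00631.

0.00631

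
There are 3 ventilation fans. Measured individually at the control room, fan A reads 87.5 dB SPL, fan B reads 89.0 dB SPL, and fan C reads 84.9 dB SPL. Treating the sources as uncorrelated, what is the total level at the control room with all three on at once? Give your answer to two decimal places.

Uncorrelated sources add in intensity (power), not in dB.
L_total = 10·log₁₀(10^(87.5/10) + 10^(89.0/10) + 10^(84.9/10)) = 10·log₁₀(1666000000) = 92.22 dB SPL.

92.22 dB SPL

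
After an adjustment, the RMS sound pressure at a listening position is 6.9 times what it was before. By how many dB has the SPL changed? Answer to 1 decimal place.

16.8 dB

Sound pressure is an amplitude quantity: ΔL = 20·log₁₀(p₂/p₁).
20·log₁₀(6.9) = 16.8 dB.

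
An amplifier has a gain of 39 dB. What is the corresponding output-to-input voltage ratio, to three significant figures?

Voltage ratio = 10^(dB/20).
10^(39/20) = 10^(1.950) = 89.1.

89.1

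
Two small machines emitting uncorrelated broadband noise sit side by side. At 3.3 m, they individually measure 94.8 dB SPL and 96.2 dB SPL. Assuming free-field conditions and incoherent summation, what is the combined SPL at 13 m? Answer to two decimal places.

Combined at 3.3 m: 10·log₁₀(10^(94.8/10)+10^(96.2/10)) = 98.566 dB SPL.
Then apply −20·log₁₀(13/3.3) = -11.909 dB → 86.66 dB SPL.

86.66 dB SPL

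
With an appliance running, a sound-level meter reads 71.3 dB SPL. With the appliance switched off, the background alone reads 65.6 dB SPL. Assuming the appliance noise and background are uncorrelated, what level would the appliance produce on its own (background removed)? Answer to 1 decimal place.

Remove the background by subtracting linear intensities:
L_src = 10·log₁₀(10^(71.3/10) − 10^(65.6/10)) = 10·log₁₀(9859000) = 69.9 dB SPL.

69.9 dB SPL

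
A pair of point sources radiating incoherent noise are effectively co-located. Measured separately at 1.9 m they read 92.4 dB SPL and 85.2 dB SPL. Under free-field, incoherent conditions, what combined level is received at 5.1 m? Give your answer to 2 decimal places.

84.58 dB SPL

Combined at 1.9 m: 10·log₁₀(10^(92.4/10)+10^(85.2/10)) = 93.157 dB SPL.
Then apply −20·log₁₀(5.1/1.9) = -8.576 dB → 84.58 dB SPL.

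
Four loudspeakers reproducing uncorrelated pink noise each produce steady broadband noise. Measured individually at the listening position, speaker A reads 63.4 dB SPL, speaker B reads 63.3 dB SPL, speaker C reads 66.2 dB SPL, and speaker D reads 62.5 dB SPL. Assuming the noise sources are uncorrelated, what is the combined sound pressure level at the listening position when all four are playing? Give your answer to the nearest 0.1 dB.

70.1 dB SPL

Add the sources as powers (linear), then convert back to dB:
L_total = 10·log₁₀(10^(63.4/10) + 10^(63.3/10) + 10^(66.2/10) + 10^(62.5/10)) = 10·log₁₀(10270000) = 70.1 dB SPL.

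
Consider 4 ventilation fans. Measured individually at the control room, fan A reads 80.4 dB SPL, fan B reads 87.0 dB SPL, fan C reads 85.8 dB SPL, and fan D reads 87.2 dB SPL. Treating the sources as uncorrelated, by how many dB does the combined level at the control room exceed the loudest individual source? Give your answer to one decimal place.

4.6 dB

Incoherent sources sum as intensities:
L_total = 10·log₁₀(10^(80.4/10) + 10^(87.0/10) + 10^(85.8/10) + 10^(87.2/10)) = 91.81 dB SPL.
Excess over the loudest (87.2 dB): 91.81 − 87.2 = 4.6 dB.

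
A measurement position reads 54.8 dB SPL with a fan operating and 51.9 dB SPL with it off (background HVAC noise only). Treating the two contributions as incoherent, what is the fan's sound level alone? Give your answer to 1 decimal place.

Subtract intensities: L_src = 10·log₁₀(10^(L_total/10) − 10^(L_bg/10)).
L_src = 10·log₁₀(10^(54.8/10) − 10^(51.9/10)) = 10·log₁₀(147100) = 51.7 dB SPL.

51.7 dB SPL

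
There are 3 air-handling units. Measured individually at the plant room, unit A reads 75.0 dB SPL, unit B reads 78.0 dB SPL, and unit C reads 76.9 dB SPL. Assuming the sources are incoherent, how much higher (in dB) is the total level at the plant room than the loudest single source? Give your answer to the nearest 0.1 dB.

Uncorrelated sources add in intensity (power), not in dB.
L_total = 10·log₁₀(10^(75.0/10) + 10^(78.0/10) + 10^(76.9/10)) = 81.57 dB SPL.
Excess over the loudest (78.0 dB): 81.57 − 78.0 = 3.6 dB.

3.6 dB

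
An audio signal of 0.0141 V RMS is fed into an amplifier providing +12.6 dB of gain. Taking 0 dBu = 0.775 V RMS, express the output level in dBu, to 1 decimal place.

-22.2 dBu

Input level: 20·log₁₀(0.0141/0.775) = -34.80 dBu.
Output: -34.80 + 12.6 = -22.2 dBu.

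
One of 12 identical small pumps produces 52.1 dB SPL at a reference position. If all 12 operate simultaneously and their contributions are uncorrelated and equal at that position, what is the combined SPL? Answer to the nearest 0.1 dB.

12 equal incoherent sources raise the level by 10·log₁₀(12) = 10.79 dB.
L_total = 52.1 + 10.79 = 62.9 dB SPL.

62.9 dB SPL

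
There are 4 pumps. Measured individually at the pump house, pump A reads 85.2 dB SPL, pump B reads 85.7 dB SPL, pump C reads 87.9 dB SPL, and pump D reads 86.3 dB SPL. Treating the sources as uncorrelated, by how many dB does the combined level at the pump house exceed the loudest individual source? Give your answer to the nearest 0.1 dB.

4.5 dB

Add the sources as powers (linear), then convert back to dB:
L_total = 10·log₁₀(10^(85.2/10) + 10^(85.7/10) + 10^(87.9/10) + 10^(86.3/10)) = 92.42 dB SPL.
Excess over the loudest (87.9 dB): 92.42 − 87.9 = 4.5 dB.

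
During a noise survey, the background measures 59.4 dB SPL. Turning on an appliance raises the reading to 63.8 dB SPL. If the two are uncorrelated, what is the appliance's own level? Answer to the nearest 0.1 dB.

61.8 dB SPL

Background correction is a power subtraction:
L_src = 10·log₁₀(10^(63.8/10) − 10^(59.4/10)) = 10·log₁₀(1528000) = 61.8 dB SPL.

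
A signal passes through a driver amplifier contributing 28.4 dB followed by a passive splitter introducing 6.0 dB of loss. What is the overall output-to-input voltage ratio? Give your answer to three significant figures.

13.2

Net gain = 28.4 + (−6.0) = 22.4 dB.
Voltage ratio = 10^(22.4/20) = 13.2.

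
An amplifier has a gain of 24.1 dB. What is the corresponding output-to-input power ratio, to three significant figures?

Power ratio = 10^(dB/10).
10^(24.1/10) = 10^(2.410) = 257.

257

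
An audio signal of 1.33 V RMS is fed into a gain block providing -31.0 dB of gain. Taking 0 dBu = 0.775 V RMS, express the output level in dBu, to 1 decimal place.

Input level: 20·log₁₀(1.33/0.775) = 4.69 dBu.
Output: 4.69 − 31.0 = -26.3 dBu.

-26.3 dBu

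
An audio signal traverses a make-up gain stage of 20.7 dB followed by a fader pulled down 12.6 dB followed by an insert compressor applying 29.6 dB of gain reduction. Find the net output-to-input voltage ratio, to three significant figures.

Net gain = 20.7 + (−12.6) + (−29.6) = -21.5 dB.
Voltage ratio = 10^(-21.5/20) = 0.0841.

0.0841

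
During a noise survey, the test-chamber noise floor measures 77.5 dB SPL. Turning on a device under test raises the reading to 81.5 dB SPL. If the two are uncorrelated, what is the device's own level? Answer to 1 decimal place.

Subtract intensities: L_src = 10·log₁₀(10^(L_total/10) − 10^(L_bg/10)).
L_src = 10·log₁₀(10^(81.5/10) − 10^(77.5/10)) = 10·log₁₀(85020000) = 79.3 dB SPL.

79.3 dB SPL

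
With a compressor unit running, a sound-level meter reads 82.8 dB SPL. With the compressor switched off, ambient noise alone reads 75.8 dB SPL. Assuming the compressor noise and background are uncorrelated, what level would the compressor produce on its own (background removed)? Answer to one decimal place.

Remove the background by subtracting linear intensities:
L_src = 10·log₁₀(10^(82.8/10) − 10^(75.8/10)) = 10·log₁₀(152500000) = 81.8 dB SPL.

81.8 dB SPL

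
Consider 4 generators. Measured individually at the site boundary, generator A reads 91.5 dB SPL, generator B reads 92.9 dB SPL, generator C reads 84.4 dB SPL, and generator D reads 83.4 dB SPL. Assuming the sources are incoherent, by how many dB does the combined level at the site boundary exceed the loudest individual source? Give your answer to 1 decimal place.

3.0 dB

Uncorrelated sources add in intensity (power), not in dB.
L_total = 10·log₁₀(10^(91.5/10) + 10^(92.9/10) + 10^(84.4/10) + 10^(83.4/10)) = 95.86 dB SPL.
Excess over the loudest (92.9 dB): 95.86 − 92.9 = 3.0 dB.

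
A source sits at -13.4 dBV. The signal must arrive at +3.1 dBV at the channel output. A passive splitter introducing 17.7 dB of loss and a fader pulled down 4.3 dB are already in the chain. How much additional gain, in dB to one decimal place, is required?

38.5 dB

The required make-up gain is the shortfall in the dB sum.
G = +3.1 − (-13.4) + 17.7 + 4.3 = 38.5 dB.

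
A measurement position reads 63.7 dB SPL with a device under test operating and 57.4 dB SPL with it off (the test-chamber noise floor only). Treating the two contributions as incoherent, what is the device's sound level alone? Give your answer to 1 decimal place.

62.5 dB SPL

Subtract intensities: L_src = 10·log₁₀(10^(L_total/10) − 10^(L_bg/10)).
L_src = 10·log₁₀(10^(63.7/10) − 10^(57.4/10)) = 10·log₁₀(1795000) = 62.5 dB SPL.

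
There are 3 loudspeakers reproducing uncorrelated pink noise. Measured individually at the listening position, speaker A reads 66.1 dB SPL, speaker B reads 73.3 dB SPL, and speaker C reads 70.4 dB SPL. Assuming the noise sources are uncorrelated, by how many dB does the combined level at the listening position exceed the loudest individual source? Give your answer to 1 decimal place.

2.3 dB

Add the sources as powers (linear), then convert back to dB:
L_total = 10·log₁₀(10^(66.1/10) + 10^(73.3/10) + 10^(70.4/10)) = 75.61 dB SPL.
Excess over the loudest (73.3 dB): 75.61 − 73.3 = 2.3 dB.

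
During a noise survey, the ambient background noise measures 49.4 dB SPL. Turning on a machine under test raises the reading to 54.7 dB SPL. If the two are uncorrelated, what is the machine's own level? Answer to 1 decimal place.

Remove the background by subtracting linear intensities:
L_src = 10·log₁₀(10^(54.7/10) − 10^(49.4/10)) = 10·log₁₀(208000) = 53.2 dB SPL.

53.2 dB SPL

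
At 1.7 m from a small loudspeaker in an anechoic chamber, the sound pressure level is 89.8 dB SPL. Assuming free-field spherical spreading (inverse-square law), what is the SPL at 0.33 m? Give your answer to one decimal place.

Inverse-square spreading gives ΔL = −20·log₁₀(d₂/d₁).
ΔL = −20·log₁₀(0.33/1.7) = 14.24 dB, so L₂ = 89.8 + (14.24) = 104.0 dB SPL.

104.0 dB SPL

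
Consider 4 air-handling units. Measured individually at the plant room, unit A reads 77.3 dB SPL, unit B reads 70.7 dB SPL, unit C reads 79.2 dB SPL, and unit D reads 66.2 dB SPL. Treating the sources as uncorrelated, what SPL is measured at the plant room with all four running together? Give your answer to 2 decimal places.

81.84 dB SPL

Uncorrelated sources add in intensity (power), not in dB.
L_total = 10·log₁₀(10^(77.3/10) + 10^(70.7/10) + 10^(79.2/10) + 10^(66.2/10)) = 10·log₁₀(152800000) = 81.84 dB SPL.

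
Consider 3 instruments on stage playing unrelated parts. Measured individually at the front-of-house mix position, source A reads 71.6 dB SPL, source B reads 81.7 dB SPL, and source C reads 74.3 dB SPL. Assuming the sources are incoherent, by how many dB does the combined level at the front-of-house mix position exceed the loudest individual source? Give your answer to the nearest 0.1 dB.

Add the sources as powers (linear), then convert back to dB:
L_total = 10·log₁₀(10^(71.6/10) + 10^(81.7/10) + 10^(74.3/10)) = 82.77 dB SPL.
Excess over the loudest (81.7 dB): 82.77 − 81.7 = 1.1 dB.

1.1 dB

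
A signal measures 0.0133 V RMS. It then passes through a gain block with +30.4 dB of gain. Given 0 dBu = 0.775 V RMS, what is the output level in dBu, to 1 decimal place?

-4.9 dBu

Input level: 20·log₁₀(0.0133/0.775) = -35.31 dBu.
Output: -35.31 + 30.4 = -4.9 dBu.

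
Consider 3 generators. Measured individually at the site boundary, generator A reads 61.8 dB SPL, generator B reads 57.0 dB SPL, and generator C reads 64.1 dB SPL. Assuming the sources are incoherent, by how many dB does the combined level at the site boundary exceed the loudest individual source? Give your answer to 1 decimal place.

2.5 dB

Add the sources as powers (linear), then convert back to dB:
L_total = 10·log₁₀(10^(61.8/10) + 10^(57.0/10) + 10^(64.1/10)) = 66.61 dB SPL.
Excess over the loudest (64.1 dB): 66.61 − 64.1 = 2.5 dB.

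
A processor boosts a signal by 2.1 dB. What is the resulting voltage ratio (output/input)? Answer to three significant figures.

1.27

Voltage ratio = 10^(dB/20).
10^(2.1/20) = 10^(0.1050) = 1.27.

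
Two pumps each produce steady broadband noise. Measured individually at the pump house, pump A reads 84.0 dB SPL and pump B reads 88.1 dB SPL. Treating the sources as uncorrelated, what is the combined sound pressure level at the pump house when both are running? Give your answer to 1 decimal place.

Incoherent sources sum as intensities:
L_total = 10·log₁₀(10^(84.0/10) + 10^(88.1/10)) = 10·log₁₀(896800000) = 89.5 dB SPL.

89.5 dB SPL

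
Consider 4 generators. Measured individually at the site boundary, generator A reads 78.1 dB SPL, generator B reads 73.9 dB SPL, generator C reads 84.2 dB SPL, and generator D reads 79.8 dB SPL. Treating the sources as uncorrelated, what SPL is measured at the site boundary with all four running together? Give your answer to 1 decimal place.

86.5 dB SPL

Incoherent sources sum as intensities:
L_total = 10·log₁₀(10^(78.1/10) + 10^(73.9/10) + 10^(84.2/10) + 10^(79.8/10)) = 10·log₁₀(447600000) = 86.5 dB SPL.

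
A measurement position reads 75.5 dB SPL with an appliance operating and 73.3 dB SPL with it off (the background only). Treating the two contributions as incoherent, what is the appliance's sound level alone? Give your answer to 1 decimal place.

Remove the background by subtracting linear intensities:
L_src = 10·log₁₀(10^(75.5/10) − 10^(73.3/10)) = 10·log₁₀(14100000) = 71.5 dB SPL.

71.5 dB SPL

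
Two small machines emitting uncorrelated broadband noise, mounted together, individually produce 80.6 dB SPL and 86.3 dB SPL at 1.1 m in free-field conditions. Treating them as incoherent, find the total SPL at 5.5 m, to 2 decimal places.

73.36 dB SPL

Combined at 1.1 m: 10·log₁₀(10^(80.6/10)+10^(86.3/10)) = 87.335 dB SPL.
Then apply −20·log₁₀(5.5/1.1) = -13.979 dB → 73.36 dB SPL.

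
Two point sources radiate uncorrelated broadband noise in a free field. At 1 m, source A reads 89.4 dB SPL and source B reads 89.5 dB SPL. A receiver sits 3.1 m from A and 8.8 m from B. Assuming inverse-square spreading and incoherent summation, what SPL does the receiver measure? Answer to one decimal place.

At the listener: L_A = 89.4 − 20·log₁₀(3.1) = 79.57 dB; L_B = 89.5 − 20·log₁₀(8.8) = 70.61 dB.
Combined: 10·log₁₀(10^(79.57/10)+10^(70.61/10)) = 80.1 dB SPL.

80.1 dB SPL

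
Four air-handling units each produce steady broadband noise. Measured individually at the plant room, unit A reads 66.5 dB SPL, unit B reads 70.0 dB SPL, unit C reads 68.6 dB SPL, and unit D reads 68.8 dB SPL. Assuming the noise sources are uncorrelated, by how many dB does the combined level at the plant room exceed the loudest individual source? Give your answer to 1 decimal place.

4.7 dB

Add the sources as powers (linear), then convert back to dB:
L_total = 10·log₁₀(10^(66.5/10) + 10^(70.0/10) + 10^(68.6/10) + 10^(68.8/10)) = 74.67 dB SPL.
Excess over the loudest (70.0 dB): 74.67 − 70.0 = 4.7 dB.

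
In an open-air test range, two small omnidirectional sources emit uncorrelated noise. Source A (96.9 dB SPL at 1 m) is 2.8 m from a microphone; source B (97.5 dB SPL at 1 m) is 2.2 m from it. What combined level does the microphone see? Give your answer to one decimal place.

At the listener: L_A = 96.9 − 20·log₁₀(2.8) = 87.96 dB; L_B = 97.5 − 20·log₁₀(2.2) = 90.65 dB.
Combined: 10·log₁₀(10^(87.96/10)+10^(90.65/10)) = 92.5 dB SPL.

92.5 dB SPL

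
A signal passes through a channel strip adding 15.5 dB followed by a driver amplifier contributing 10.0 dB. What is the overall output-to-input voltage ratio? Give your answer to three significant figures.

18.8

Net gain = 15.5 + 10.0 = 25.5 dB.
Voltage ratio = 10^(25.5/20) = 18.8.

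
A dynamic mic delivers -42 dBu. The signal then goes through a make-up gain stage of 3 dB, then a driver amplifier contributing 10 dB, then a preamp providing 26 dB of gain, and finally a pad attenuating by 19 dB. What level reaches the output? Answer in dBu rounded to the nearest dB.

-22 dBu

In dB, series stages simply add:
-42 + 3 + 10 + 26 − 19 = -22 dBu.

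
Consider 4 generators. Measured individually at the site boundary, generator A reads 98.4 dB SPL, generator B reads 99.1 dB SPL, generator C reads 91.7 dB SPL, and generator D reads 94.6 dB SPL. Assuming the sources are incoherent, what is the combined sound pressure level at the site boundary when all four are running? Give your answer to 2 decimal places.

102.88 dB SPL

Uncorrelated sources add in intensity (power), not in dB.
L_total = 10·log₁₀(10^(98.4/10) + 10^(99.1/10) + 10^(91.7/10) + 10^(94.6/10)) = 10·log₁₀(19410000000) = 102.88 dB SPL.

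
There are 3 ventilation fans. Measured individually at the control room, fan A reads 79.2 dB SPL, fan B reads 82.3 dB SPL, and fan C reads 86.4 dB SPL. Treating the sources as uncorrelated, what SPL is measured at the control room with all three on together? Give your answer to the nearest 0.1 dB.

88.4 dB SPL

Incoherent sources sum as intensities:
L_total = 10·log₁₀(10^(79.2/10) + 10^(82.3/10) + 10^(86.4/10)) = 10·log₁₀(689500000) = 88.4 dB SPL.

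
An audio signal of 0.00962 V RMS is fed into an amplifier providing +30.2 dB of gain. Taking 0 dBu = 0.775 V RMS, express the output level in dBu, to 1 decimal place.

-7.9 dBu

Input level: 20·log₁₀(0.00962/0.775) = -38.12 dBu.
Output: -38.12 + 30.2 = -7.9 dBu.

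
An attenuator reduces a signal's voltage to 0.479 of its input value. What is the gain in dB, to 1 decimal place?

-6.4 dB

Voltage ratio → dB uses the 20·log₁₀ form:
20·log₁₀(0.479) = -6.4 dB.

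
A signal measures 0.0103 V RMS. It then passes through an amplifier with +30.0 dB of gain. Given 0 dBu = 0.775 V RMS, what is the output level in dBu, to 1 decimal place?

Input level: 20·log₁₀(0.0103/0.775) = -37.53 dBu.
Output: -37.53 + 30.0 = -7.5 dBu.

-7.5 dBu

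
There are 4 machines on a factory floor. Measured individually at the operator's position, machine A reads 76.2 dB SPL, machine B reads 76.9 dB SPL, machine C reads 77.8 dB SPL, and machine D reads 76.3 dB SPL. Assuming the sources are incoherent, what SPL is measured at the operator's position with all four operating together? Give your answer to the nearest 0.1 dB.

82.9 dB SPL

Incoherent sources sum as intensities:
L_total = 10·log₁₀(10^(76.2/10) + 10^(76.9/10) + 10^(77.8/10) + 10^(76.3/10)) = 10·log₁₀(193600000) = 82.9 dB SPL.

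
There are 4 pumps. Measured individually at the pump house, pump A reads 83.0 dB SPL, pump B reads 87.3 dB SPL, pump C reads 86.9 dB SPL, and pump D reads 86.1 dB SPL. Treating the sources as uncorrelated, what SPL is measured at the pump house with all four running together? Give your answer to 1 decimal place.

Uncorrelated sources add in intensity (power), not in dB.
L_total = 10·log₁₀(10^(83.0/10) + 10^(87.3/10) + 10^(86.9/10) + 10^(86.1/10)) = 10·log₁₀(1634000000) = 92.1 dB SPL.

92.1 dB SPL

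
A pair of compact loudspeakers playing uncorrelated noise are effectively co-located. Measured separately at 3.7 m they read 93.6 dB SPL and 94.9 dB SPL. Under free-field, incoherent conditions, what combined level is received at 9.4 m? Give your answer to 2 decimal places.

Combined at 3.7 m: 10·log₁₀(10^(93.6/10)+10^(94.9/10)) = 97.309 dB SPL.
Then apply −20·log₁₀(9.4/3.7) = -8.099 dB → 89.21 dB SPL.

89.21 dB SPL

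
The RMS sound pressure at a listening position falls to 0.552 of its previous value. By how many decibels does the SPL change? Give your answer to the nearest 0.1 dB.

Sound pressure is an amplitude quantity: ΔL = 20·log₁₀(p₂/p₁).
20·log₁₀(0.552) = -5.2 dB.

-5.2 dB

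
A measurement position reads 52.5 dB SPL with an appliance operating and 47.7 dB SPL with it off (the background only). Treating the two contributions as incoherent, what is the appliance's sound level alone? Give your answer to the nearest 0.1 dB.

50.8 dB SPL

Remove the background by subtracting linear intensities:
L_src = 10·log₁₀(10^(52.5/10) − 10^(47.7/10)) = 10·log₁₀(118900) = 50.8 dB SPL.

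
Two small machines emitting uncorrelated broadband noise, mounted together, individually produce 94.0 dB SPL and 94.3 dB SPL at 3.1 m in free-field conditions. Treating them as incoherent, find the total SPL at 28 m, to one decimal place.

Combined at 3.1 m: 10·log₁₀(10^(94.0/10)+10^(94.3/10)) = 97.16 dB SPL.
Then apply −20·log₁₀(28/3.1) = -19.12 dB → 78.0 dB SPL.

78.0 dB SPL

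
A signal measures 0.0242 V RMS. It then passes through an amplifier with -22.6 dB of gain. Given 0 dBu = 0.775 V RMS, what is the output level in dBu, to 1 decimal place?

-52.7 dBu

Input level: 20·log₁₀(0.0242/0.775) = -30.11 dBu.
Output: -30.11 − 22.6 = -52.7 dBu.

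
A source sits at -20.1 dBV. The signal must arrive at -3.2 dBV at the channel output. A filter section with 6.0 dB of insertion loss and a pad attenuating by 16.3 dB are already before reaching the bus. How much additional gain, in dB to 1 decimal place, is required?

The required make-up gain is the shortfall in the dB sum.
G = -3.2 − (-20.1) + 6.0 + 16.3 = 39.2 dB.

39.2 dB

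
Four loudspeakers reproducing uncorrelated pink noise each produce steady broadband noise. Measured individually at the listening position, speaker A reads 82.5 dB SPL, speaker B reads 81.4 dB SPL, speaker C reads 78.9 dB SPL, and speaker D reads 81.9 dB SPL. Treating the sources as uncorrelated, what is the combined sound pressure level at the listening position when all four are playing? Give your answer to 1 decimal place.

87.4 dB SPL

Uncorrelated sources add in intensity (power), not in dB.
L_total = 10·log₁₀(10^(82.5/10) + 10^(81.4/10) + 10^(78.9/10) + 10^(81.9/10)) = 10·log₁₀(548400000) = 87.4 dB SPL.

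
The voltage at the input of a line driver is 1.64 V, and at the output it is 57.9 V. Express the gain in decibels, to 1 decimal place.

Voltage ratio → dB uses the 20·log₁₀ form:
20·log₁₀(57.9/1.64) = 20·log₁₀(35.30) = 31.0 dB.

31.0 dB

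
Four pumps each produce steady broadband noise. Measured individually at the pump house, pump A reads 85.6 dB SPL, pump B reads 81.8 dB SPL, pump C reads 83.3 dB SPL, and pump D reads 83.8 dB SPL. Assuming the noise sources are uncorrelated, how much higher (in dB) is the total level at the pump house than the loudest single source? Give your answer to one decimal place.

Incoherent sources sum as intensities:
L_total = 10·log₁₀(10^(85.6/10) + 10^(81.8/10) + 10^(83.3/10) + 10^(83.8/10)) = 89.86 dB SPL.
Excess over the loudest (85.6 dB): 89.86 − 85.6 = 4.3 dB.

4.3 dB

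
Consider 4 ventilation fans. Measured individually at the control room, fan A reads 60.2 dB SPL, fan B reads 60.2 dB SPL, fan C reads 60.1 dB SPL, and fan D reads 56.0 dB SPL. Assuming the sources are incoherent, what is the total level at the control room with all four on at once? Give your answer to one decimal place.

Incoherent sources sum as intensities:
L_total = 10·log₁₀(10^(60.2/10) + 10^(60.2/10) + 10^(60.1/10) + 10^(56.0/10)) = 10·log₁₀(3516000) = 65.5 dB SPL.

65.5 dB SPL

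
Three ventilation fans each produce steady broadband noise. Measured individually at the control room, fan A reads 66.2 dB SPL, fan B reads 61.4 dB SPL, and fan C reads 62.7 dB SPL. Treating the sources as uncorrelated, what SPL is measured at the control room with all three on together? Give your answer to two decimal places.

Incoherent sources sum as intensities:
L_total = 10·log₁₀(10^(66.2/10) + 10^(61.4/10) + 10^(62.7/10)) = 10·log₁₀(7411000) = 68.70 dB SPL.

68.70 dB SPL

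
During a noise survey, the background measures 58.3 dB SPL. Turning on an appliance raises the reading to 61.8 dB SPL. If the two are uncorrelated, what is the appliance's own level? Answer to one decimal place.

59.2 dB SPL

Remove the background by subtracting linear intensities:
L_src = 10·log₁₀(10^(61.8/10) − 10^(58.3/10)) = 10·log₁₀(837500) = 59.2 dB SPL.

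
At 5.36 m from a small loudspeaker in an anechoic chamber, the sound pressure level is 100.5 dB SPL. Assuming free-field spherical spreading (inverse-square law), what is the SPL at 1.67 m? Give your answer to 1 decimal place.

Inverse-square spreading gives ΔL = −20·log₁₀(d₂/d₁).
ΔL = −20·log₁₀(1.67/5.36) = 10.13 dB, so L₂ = 100.5 + (10.13) = 110.6 dB SPL.

110.6 dB SPL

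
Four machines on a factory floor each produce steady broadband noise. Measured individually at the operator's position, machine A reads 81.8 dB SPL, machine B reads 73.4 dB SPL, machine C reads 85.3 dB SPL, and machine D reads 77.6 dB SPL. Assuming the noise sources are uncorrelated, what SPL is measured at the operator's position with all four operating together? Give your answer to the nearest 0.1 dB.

87.6 dB SPL

Incoherent sources sum as intensities:
L_total = 10·log₁₀(10^(81.8/10) + 10^(73.4/10) + 10^(85.3/10) + 10^(77.6/10)) = 10·log₁₀(569600000) = 87.6 dB SPL.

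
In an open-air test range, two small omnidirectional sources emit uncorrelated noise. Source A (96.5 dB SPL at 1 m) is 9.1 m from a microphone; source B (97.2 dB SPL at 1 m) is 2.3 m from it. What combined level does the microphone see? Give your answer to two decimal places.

At the listener: L_A = 96.5 − 20·log₁₀(9.1) = 77.319 dB; L_B = 97.2 − 20·log₁₀(2.3) = 89.965 dB.
Combined: 10·log₁₀(10^(77.319/10)+10^(89.965/10)) = 90.20 dB SPL.

90.20 dB SPL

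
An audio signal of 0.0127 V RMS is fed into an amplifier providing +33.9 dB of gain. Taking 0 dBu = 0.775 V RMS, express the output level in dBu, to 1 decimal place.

Input level: 20·log₁₀(0.0127/0.775) = -35.71 dBu.
Output: -35.71 + 33.9 = -1.8 dBu.

-1.8 dBu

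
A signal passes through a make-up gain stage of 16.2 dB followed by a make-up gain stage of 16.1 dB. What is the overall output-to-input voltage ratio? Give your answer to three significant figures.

Net gain = 16.2 + 16.1 = 32.3 dB.
Voltage ratio = 10^(32.3/20) = 41.2.

41.2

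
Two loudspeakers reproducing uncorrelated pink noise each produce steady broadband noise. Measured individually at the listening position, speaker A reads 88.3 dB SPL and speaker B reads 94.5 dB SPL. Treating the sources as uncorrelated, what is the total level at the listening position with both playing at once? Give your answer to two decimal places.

Add the sources as powers (linear), then convert back to dB:
L_total = 10·log₁₀(10^(88.3/10) + 10^(94.5/10)) = 10·log₁₀(3494000000) = 95.43 dB SPL.

95.43 dB SPL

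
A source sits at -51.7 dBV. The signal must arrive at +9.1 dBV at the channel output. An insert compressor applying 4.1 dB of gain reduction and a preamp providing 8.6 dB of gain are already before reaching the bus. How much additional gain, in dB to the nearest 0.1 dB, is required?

The required make-up gain is the shortfall in the dB sum.
G = +9.1 − (-51.7) + 4.1 − 8.6 = 56.3 dB.

56.3 dB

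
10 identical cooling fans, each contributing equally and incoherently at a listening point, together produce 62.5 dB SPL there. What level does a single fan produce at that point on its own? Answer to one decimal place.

10 equal incoherent sources add 10·log₁₀(10) = 10.00 dB over one source.
L_one = 62.5 − 10.00 = 52.5 dB SPL.

52.5 dB SPL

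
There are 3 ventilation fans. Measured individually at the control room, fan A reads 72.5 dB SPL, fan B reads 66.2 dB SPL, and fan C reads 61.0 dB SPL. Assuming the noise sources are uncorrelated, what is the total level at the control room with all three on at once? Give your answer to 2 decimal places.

Uncorrelated sources add in intensity (power), not in dB.
L_total = 10·log₁₀(10^(72.5/10) + 10^(66.2/10) + 10^(61.0/10)) = 10·log₁₀(23210000) = 73.66 dB SPL.

73.66 dB SPL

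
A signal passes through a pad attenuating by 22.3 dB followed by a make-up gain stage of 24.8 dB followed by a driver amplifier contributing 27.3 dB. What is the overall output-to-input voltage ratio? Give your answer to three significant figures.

Net gain = (−22.3) + 24.8 + 27.3 = 29.8 dB.
Voltage ratio = 10^(29.8/20) = 30.9.

30.9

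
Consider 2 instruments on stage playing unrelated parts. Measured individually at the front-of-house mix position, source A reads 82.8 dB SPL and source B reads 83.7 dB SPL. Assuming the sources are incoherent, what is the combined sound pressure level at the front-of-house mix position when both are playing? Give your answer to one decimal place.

86.3 dB SPL

Incoherent sources sum as intensities:
L_total = 10·log₁₀(10^(82.8/10) + 10^(83.7/10)) = 10·log₁₀(425000000) = 86.3 dB SPL.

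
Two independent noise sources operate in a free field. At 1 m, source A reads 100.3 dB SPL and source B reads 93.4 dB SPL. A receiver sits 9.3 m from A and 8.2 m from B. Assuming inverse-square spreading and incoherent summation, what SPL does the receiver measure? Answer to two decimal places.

81.94 dB SPL

At the listener: L_A = 100.3 − 20·log₁₀(9.3) = 80.930 dB; L_B = 93.4 − 20·log₁₀(8.2) = 75.124 dB.
Combined: 10·log₁₀(10^(80.930/10)+10^(75.124/10)) = 81.94 dB SPL.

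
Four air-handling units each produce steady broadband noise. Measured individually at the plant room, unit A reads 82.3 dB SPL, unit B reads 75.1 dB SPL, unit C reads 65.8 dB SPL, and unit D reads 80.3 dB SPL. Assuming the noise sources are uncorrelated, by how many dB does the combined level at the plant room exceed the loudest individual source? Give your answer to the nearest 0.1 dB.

Incoherent sources sum as intensities:
L_total = 10·log₁₀(10^(82.3/10) + 10^(75.1/10) + 10^(65.8/10) + 10^(80.3/10)) = 84.96 dB SPL.
Excess over the loudest (82.3 dB): 84.96 − 82.3 = 2.7 dB.

2.7 dB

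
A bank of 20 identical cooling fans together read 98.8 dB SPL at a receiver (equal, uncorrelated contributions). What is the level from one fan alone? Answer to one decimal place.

20 equal incoherent sources add 10·log₁₀(20) = 13.01 dB over one source.
L_one = 98.8 − 13.01 = 85.8 dB SPL.

85.8 dB SPL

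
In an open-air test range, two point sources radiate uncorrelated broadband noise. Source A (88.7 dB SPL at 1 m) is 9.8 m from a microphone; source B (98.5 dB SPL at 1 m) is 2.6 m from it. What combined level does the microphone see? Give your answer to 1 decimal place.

90.2 dB SPL

At the listener: L_A = 88.7 − 20·log₁₀(9.8) = 68.88 dB; L_B = 98.5 − 20·log₁₀(2.6) = 90.20 dB.
Combined: 10·log₁₀(10^(68.88/10)+10^(90.20/10)) = 90.2 dB SPL.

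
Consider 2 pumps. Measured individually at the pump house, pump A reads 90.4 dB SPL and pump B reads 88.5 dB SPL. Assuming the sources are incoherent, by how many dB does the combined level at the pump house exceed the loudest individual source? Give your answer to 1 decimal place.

2.2 dB

Uncorrelated sources add in intensity (power), not in dB.
L_total = 10·log₁₀(10^(90.4/10) + 10^(88.5/10)) = 92.56 dB SPL.
Excess over the loudest (90.4 dB): 92.56 − 90.4 = 2.2 dB.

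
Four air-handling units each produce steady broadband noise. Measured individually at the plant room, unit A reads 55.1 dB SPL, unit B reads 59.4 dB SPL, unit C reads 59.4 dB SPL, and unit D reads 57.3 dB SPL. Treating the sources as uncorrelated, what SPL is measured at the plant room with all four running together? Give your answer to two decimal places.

64.15 dB SPL

Add the sources as powers (linear), then convert back to dB:
L_total = 10·log₁₀(10^(55.1/10) + 10^(59.4/10) + 10^(59.4/10) + 10^(57.3/10)) = 10·log₁₀(2603000) = 64.15 dB SPL.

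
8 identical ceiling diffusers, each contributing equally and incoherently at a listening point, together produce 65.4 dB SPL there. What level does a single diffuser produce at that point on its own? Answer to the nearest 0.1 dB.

8 equal incoherent sources add 10·log₁₀(8) = 9.03 dB over one source.
L_one = 65.4 − 9.03 = 56.4 dB SPL.

56.4 dB SPL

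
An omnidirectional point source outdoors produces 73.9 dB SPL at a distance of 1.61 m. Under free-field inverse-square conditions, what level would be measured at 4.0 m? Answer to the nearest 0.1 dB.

66.0 dB SPL

For a point source in a free field, ΔL = −20·log₁₀(d₂/d₁).
ΔL = −20·log₁₀(4.0/1.61) = -7.90 dB, so L₂ = 73.9 + (-7.90) = 66.0 dB SPL.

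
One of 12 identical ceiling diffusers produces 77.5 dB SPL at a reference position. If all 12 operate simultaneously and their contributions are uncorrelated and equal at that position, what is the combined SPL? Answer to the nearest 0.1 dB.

88.3 dB SPL

12 equal incoherent sources raise the level by 10·log₁₀(12) = 10.79 dB.
L_total = 77.5 + 10.79 = 88.3 dB SPL.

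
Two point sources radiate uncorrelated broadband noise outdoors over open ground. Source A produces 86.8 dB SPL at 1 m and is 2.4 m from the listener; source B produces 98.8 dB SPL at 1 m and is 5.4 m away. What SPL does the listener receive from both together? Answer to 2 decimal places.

At the listener: L_A = 86.8 − 20·log₁₀(2.4) = 79.196 dB; L_B = 98.8 − 20·log₁₀(5.4) = 84.152 dB.
Combined: 10·log₁₀(10^(79.196/10)+10^(84.152/10)) = 85.36 dB SPL.

85.36 dB SPL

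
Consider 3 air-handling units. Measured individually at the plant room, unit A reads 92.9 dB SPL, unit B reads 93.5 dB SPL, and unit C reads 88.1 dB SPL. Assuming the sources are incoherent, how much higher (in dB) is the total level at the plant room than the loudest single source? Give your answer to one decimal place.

Uncorrelated sources add in intensity (power), not in dB.
L_total = 10·log₁₀(10^(92.9/10) + 10^(93.5/10) + 10^(88.1/10)) = 96.84 dB SPL.
Excess over the loudest (93.5 dB): 96.84 − 93.5 = 3.3 dB.

3.3 dB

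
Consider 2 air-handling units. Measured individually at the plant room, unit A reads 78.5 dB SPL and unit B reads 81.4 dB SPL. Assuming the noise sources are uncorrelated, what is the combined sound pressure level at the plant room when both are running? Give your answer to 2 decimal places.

83.20 dB SPL

Incoherent sources sum as intensities:
L_total = 10·log₁₀(10^(78.5/10) + 10^(81.4/10)) = 10·log₁₀(208800000) = 83.20 dB SPL.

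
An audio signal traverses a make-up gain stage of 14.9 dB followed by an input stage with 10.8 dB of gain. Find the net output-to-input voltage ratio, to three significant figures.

Net gain = 14.9 + 10.8 = 25.7 dB.
Voltage ratio = 10^(25.7/20) = 19.3.

19.3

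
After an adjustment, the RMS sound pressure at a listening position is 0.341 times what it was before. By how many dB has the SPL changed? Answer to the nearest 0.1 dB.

-9.3 dB

Sound pressure is an amplitude quantity: ΔL = 20·log₁₀(p₂/p₁).
20·log₁₀(0.341) = -9.3 dB.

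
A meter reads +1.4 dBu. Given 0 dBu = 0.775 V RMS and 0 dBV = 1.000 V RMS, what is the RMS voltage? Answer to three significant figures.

V = 0.775 V × 10^(+1.4/20).
= 0.775 × 1.175 = 0.911 V.

0.911 V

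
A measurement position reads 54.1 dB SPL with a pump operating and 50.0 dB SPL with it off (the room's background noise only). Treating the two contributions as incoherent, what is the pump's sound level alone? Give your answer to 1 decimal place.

Remove the background by subtracting linear intensities:
L_src = 10·log₁₀(10^(54.1/10) − 10^(50.0/10)) = 10·log₁₀(157000) = 52.0 dB SPL.

52.0 dB SPL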